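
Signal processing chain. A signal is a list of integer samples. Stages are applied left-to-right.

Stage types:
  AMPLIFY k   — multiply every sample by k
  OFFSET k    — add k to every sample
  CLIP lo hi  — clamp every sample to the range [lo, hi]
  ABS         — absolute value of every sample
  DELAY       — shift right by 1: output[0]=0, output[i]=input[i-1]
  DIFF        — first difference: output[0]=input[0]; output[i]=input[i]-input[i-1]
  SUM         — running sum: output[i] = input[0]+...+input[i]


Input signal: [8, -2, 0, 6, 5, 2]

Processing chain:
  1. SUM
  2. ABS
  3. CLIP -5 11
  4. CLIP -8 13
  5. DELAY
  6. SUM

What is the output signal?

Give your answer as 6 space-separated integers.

Input: [8, -2, 0, 6, 5, 2]
Stage 1 (SUM): sum[0..0]=8, sum[0..1]=6, sum[0..2]=6, sum[0..3]=12, sum[0..4]=17, sum[0..5]=19 -> [8, 6, 6, 12, 17, 19]
Stage 2 (ABS): |8|=8, |6|=6, |6|=6, |12|=12, |17|=17, |19|=19 -> [8, 6, 6, 12, 17, 19]
Stage 3 (CLIP -5 11): clip(8,-5,11)=8, clip(6,-5,11)=6, clip(6,-5,11)=6, clip(12,-5,11)=11, clip(17,-5,11)=11, clip(19,-5,11)=11 -> [8, 6, 6, 11, 11, 11]
Stage 4 (CLIP -8 13): clip(8,-8,13)=8, clip(6,-8,13)=6, clip(6,-8,13)=6, clip(11,-8,13)=11, clip(11,-8,13)=11, clip(11,-8,13)=11 -> [8, 6, 6, 11, 11, 11]
Stage 5 (DELAY): [0, 8, 6, 6, 11, 11] = [0, 8, 6, 6, 11, 11] -> [0, 8, 6, 6, 11, 11]
Stage 6 (SUM): sum[0..0]=0, sum[0..1]=8, sum[0..2]=14, sum[0..3]=20, sum[0..4]=31, sum[0..5]=42 -> [0, 8, 14, 20, 31, 42]

Answer: 0 8 14 20 31 42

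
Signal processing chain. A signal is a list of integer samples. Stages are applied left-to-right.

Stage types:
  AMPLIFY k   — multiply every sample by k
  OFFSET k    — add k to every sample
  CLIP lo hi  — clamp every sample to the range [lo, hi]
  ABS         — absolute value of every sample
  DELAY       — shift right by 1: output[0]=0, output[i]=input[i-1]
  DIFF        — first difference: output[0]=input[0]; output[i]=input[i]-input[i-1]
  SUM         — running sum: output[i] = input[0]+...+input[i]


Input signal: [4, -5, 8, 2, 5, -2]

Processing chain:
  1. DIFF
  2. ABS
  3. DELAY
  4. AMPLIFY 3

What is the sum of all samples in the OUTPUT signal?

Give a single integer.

Answer: 105

Derivation:
Input: [4, -5, 8, 2, 5, -2]
Stage 1 (DIFF): s[0]=4, -5-4=-9, 8--5=13, 2-8=-6, 5-2=3, -2-5=-7 -> [4, -9, 13, -6, 3, -7]
Stage 2 (ABS): |4|=4, |-9|=9, |13|=13, |-6|=6, |3|=3, |-7|=7 -> [4, 9, 13, 6, 3, 7]
Stage 3 (DELAY): [0, 4, 9, 13, 6, 3] = [0, 4, 9, 13, 6, 3] -> [0, 4, 9, 13, 6, 3]
Stage 4 (AMPLIFY 3): 0*3=0, 4*3=12, 9*3=27, 13*3=39, 6*3=18, 3*3=9 -> [0, 12, 27, 39, 18, 9]
Output sum: 105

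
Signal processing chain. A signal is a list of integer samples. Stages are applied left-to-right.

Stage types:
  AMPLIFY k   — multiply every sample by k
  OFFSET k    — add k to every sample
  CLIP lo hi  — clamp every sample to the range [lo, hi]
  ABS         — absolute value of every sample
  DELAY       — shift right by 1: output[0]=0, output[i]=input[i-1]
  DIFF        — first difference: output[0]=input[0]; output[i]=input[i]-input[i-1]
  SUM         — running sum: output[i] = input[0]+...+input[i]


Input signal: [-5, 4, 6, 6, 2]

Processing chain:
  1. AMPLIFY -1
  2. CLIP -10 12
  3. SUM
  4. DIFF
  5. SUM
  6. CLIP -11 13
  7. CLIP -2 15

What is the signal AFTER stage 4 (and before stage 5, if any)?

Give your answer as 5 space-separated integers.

Answer: 5 -4 -6 -6 -2

Derivation:
Input: [-5, 4, 6, 6, 2]
Stage 1 (AMPLIFY -1): -5*-1=5, 4*-1=-4, 6*-1=-6, 6*-1=-6, 2*-1=-2 -> [5, -4, -6, -6, -2]
Stage 2 (CLIP -10 12): clip(5,-10,12)=5, clip(-4,-10,12)=-4, clip(-6,-10,12)=-6, clip(-6,-10,12)=-6, clip(-2,-10,12)=-2 -> [5, -4, -6, -6, -2]
Stage 3 (SUM): sum[0..0]=5, sum[0..1]=1, sum[0..2]=-5, sum[0..3]=-11, sum[0..4]=-13 -> [5, 1, -5, -11, -13]
Stage 4 (DIFF): s[0]=5, 1-5=-4, -5-1=-6, -11--5=-6, -13--11=-2 -> [5, -4, -6, -6, -2]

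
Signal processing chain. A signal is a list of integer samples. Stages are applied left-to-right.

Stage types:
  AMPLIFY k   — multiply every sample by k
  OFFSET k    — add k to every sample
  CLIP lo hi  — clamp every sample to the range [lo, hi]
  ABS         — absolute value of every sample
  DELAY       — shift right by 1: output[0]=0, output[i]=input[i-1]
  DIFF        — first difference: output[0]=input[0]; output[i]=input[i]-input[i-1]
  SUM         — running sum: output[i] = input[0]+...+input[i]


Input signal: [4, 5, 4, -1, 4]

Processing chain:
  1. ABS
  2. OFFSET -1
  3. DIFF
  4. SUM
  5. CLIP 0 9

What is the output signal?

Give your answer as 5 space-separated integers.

Input: [4, 5, 4, -1, 4]
Stage 1 (ABS): |4|=4, |5|=5, |4|=4, |-1|=1, |4|=4 -> [4, 5, 4, 1, 4]
Stage 2 (OFFSET -1): 4+-1=3, 5+-1=4, 4+-1=3, 1+-1=0, 4+-1=3 -> [3, 4, 3, 0, 3]
Stage 3 (DIFF): s[0]=3, 4-3=1, 3-4=-1, 0-3=-3, 3-0=3 -> [3, 1, -1, -3, 3]
Stage 4 (SUM): sum[0..0]=3, sum[0..1]=4, sum[0..2]=3, sum[0..3]=0, sum[0..4]=3 -> [3, 4, 3, 0, 3]
Stage 5 (CLIP 0 9): clip(3,0,9)=3, clip(4,0,9)=4, clip(3,0,9)=3, clip(0,0,9)=0, clip(3,0,9)=3 -> [3, 4, 3, 0, 3]

Answer: 3 4 3 0 3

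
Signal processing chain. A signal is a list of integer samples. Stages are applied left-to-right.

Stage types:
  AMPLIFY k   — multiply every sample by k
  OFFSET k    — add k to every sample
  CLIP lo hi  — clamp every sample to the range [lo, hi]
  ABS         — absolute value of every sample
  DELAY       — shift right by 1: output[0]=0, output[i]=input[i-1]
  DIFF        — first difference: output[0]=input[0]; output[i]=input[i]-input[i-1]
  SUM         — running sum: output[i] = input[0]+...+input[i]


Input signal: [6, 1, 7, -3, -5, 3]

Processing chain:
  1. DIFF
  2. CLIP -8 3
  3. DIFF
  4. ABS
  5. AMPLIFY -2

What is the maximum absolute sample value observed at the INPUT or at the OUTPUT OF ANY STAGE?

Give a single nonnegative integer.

Answer: 22

Derivation:
Input: [6, 1, 7, -3, -5, 3] (max |s|=7)
Stage 1 (DIFF): s[0]=6, 1-6=-5, 7-1=6, -3-7=-10, -5--3=-2, 3--5=8 -> [6, -5, 6, -10, -2, 8] (max |s|=10)
Stage 2 (CLIP -8 3): clip(6,-8,3)=3, clip(-5,-8,3)=-5, clip(6,-8,3)=3, clip(-10,-8,3)=-8, clip(-2,-8,3)=-2, clip(8,-8,3)=3 -> [3, -5, 3, -8, -2, 3] (max |s|=8)
Stage 3 (DIFF): s[0]=3, -5-3=-8, 3--5=8, -8-3=-11, -2--8=6, 3--2=5 -> [3, -8, 8, -11, 6, 5] (max |s|=11)
Stage 4 (ABS): |3|=3, |-8|=8, |8|=8, |-11|=11, |6|=6, |5|=5 -> [3, 8, 8, 11, 6, 5] (max |s|=11)
Stage 5 (AMPLIFY -2): 3*-2=-6, 8*-2=-16, 8*-2=-16, 11*-2=-22, 6*-2=-12, 5*-2=-10 -> [-6, -16, -16, -22, -12, -10] (max |s|=22)
Overall max amplitude: 22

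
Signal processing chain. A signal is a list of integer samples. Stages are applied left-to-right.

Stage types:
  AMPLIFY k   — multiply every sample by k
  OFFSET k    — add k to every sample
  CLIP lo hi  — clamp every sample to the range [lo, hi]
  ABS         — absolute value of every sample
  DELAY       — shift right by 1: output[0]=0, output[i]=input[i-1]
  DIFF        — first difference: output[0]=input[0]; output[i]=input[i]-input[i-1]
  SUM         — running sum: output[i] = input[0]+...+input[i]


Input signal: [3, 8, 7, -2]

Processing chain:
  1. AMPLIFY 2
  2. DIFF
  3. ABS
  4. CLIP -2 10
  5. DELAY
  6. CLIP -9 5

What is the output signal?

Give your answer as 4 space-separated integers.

Answer: 0 5 5 2

Derivation:
Input: [3, 8, 7, -2]
Stage 1 (AMPLIFY 2): 3*2=6, 8*2=16, 7*2=14, -2*2=-4 -> [6, 16, 14, -4]
Stage 2 (DIFF): s[0]=6, 16-6=10, 14-16=-2, -4-14=-18 -> [6, 10, -2, -18]
Stage 3 (ABS): |6|=6, |10|=10, |-2|=2, |-18|=18 -> [6, 10, 2, 18]
Stage 4 (CLIP -2 10): clip(6,-2,10)=6, clip(10,-2,10)=10, clip(2,-2,10)=2, clip(18,-2,10)=10 -> [6, 10, 2, 10]
Stage 5 (DELAY): [0, 6, 10, 2] = [0, 6, 10, 2] -> [0, 6, 10, 2]
Stage 6 (CLIP -9 5): clip(0,-9,5)=0, clip(6,-9,5)=5, clip(10,-9,5)=5, clip(2,-9,5)=2 -> [0, 5, 5, 2]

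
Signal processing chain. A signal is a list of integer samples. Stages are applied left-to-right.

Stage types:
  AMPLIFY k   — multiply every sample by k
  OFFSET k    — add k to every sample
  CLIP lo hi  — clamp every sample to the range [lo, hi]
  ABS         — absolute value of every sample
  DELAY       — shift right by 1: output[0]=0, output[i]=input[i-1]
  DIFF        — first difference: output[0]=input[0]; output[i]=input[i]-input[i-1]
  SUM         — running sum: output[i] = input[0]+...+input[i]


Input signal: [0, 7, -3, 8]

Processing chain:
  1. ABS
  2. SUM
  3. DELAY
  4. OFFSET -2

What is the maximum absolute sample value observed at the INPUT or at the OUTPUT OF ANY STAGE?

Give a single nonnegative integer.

Input: [0, 7, -3, 8] (max |s|=8)
Stage 1 (ABS): |0|=0, |7|=7, |-3|=3, |8|=8 -> [0, 7, 3, 8] (max |s|=8)
Stage 2 (SUM): sum[0..0]=0, sum[0..1]=7, sum[0..2]=10, sum[0..3]=18 -> [0, 7, 10, 18] (max |s|=18)
Stage 3 (DELAY): [0, 0, 7, 10] = [0, 0, 7, 10] -> [0, 0, 7, 10] (max |s|=10)
Stage 4 (OFFSET -2): 0+-2=-2, 0+-2=-2, 7+-2=5, 10+-2=8 -> [-2, -2, 5, 8] (max |s|=8)
Overall max amplitude: 18

Answer: 18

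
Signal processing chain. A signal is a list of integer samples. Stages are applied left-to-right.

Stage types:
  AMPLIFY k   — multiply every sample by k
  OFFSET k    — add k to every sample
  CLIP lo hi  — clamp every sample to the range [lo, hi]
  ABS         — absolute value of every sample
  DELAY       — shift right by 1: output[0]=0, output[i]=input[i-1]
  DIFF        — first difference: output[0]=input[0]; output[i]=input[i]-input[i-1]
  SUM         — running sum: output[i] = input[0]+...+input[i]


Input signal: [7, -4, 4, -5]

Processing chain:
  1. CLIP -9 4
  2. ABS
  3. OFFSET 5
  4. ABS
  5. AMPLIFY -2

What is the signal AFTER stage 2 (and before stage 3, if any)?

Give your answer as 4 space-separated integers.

Input: [7, -4, 4, -5]
Stage 1 (CLIP -9 4): clip(7,-9,4)=4, clip(-4,-9,4)=-4, clip(4,-9,4)=4, clip(-5,-9,4)=-5 -> [4, -4, 4, -5]
Stage 2 (ABS): |4|=4, |-4|=4, |4|=4, |-5|=5 -> [4, 4, 4, 5]

Answer: 4 4 4 5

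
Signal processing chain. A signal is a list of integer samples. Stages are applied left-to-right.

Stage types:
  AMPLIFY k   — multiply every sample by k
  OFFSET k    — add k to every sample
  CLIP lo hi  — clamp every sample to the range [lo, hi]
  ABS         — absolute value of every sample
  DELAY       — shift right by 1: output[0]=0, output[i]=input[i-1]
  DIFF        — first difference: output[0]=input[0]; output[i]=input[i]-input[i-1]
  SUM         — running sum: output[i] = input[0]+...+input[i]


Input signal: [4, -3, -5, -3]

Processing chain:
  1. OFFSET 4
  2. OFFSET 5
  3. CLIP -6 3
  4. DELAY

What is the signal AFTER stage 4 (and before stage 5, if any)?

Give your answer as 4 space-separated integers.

Input: [4, -3, -5, -3]
Stage 1 (OFFSET 4): 4+4=8, -3+4=1, -5+4=-1, -3+4=1 -> [8, 1, -1, 1]
Stage 2 (OFFSET 5): 8+5=13, 1+5=6, -1+5=4, 1+5=6 -> [13, 6, 4, 6]
Stage 3 (CLIP -6 3): clip(13,-6,3)=3, clip(6,-6,3)=3, clip(4,-6,3)=3, clip(6,-6,3)=3 -> [3, 3, 3, 3]
Stage 4 (DELAY): [0, 3, 3, 3] = [0, 3, 3, 3] -> [0, 3, 3, 3]

Answer: 0 3 3 3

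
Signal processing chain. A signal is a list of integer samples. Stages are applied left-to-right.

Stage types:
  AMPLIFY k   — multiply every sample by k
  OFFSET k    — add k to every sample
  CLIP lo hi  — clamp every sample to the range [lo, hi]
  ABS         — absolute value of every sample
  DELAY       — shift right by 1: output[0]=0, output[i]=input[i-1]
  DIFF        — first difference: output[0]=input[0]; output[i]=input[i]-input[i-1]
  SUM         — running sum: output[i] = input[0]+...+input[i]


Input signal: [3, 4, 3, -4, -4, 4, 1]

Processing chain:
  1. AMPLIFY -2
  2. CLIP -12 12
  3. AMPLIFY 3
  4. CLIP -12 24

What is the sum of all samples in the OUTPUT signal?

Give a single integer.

Answer: -6

Derivation:
Input: [3, 4, 3, -4, -4, 4, 1]
Stage 1 (AMPLIFY -2): 3*-2=-6, 4*-2=-8, 3*-2=-6, -4*-2=8, -4*-2=8, 4*-2=-8, 1*-2=-2 -> [-6, -8, -6, 8, 8, -8, -2]
Stage 2 (CLIP -12 12): clip(-6,-12,12)=-6, clip(-8,-12,12)=-8, clip(-6,-12,12)=-6, clip(8,-12,12)=8, clip(8,-12,12)=8, clip(-8,-12,12)=-8, clip(-2,-12,12)=-2 -> [-6, -8, -6, 8, 8, -8, -2]
Stage 3 (AMPLIFY 3): -6*3=-18, -8*3=-24, -6*3=-18, 8*3=24, 8*3=24, -8*3=-24, -2*3=-6 -> [-18, -24, -18, 24, 24, -24, -6]
Stage 4 (CLIP -12 24): clip(-18,-12,24)=-12, clip(-24,-12,24)=-12, clip(-18,-12,24)=-12, clip(24,-12,24)=24, clip(24,-12,24)=24, clip(-24,-12,24)=-12, clip(-6,-12,24)=-6 -> [-12, -12, -12, 24, 24, -12, -6]
Output sum: -6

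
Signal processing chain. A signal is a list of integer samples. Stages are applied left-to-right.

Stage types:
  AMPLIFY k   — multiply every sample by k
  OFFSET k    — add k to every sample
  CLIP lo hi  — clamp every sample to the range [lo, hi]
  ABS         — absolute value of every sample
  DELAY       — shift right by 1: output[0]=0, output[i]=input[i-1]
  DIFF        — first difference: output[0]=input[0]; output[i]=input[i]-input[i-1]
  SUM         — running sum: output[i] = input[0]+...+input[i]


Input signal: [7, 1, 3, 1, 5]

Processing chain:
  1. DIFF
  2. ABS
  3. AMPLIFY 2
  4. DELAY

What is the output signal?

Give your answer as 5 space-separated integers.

Answer: 0 14 12 4 4

Derivation:
Input: [7, 1, 3, 1, 5]
Stage 1 (DIFF): s[0]=7, 1-7=-6, 3-1=2, 1-3=-2, 5-1=4 -> [7, -6, 2, -2, 4]
Stage 2 (ABS): |7|=7, |-6|=6, |2|=2, |-2|=2, |4|=4 -> [7, 6, 2, 2, 4]
Stage 3 (AMPLIFY 2): 7*2=14, 6*2=12, 2*2=4, 2*2=4, 4*2=8 -> [14, 12, 4, 4, 8]
Stage 4 (DELAY): [0, 14, 12, 4, 4] = [0, 14, 12, 4, 4] -> [0, 14, 12, 4, 4]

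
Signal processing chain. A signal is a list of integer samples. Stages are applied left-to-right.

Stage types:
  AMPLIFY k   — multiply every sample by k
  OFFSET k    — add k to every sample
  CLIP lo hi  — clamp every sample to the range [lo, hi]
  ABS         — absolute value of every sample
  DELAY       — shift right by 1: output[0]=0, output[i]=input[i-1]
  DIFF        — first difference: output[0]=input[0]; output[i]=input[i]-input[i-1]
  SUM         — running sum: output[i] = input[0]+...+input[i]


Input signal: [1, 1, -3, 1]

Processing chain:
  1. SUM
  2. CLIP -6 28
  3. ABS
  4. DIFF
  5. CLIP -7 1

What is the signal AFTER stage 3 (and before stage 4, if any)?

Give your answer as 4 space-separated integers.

Input: [1, 1, -3, 1]
Stage 1 (SUM): sum[0..0]=1, sum[0..1]=2, sum[0..2]=-1, sum[0..3]=0 -> [1, 2, -1, 0]
Stage 2 (CLIP -6 28): clip(1,-6,28)=1, clip(2,-6,28)=2, clip(-1,-6,28)=-1, clip(0,-6,28)=0 -> [1, 2, -1, 0]
Stage 3 (ABS): |1|=1, |2|=2, |-1|=1, |0|=0 -> [1, 2, 1, 0]

Answer: 1 2 1 0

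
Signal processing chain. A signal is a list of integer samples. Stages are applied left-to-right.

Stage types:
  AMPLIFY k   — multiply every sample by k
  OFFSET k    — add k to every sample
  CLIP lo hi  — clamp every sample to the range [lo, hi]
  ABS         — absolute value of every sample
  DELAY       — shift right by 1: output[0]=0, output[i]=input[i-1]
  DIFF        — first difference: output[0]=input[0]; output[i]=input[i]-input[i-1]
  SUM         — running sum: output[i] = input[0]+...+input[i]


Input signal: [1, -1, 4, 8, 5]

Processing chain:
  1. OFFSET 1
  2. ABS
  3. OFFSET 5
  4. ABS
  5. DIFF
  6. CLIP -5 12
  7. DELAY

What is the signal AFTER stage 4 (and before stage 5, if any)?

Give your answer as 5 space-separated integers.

Answer: 7 5 10 14 11

Derivation:
Input: [1, -1, 4, 8, 5]
Stage 1 (OFFSET 1): 1+1=2, -1+1=0, 4+1=5, 8+1=9, 5+1=6 -> [2, 0, 5, 9, 6]
Stage 2 (ABS): |2|=2, |0|=0, |5|=5, |9|=9, |6|=6 -> [2, 0, 5, 9, 6]
Stage 3 (OFFSET 5): 2+5=7, 0+5=5, 5+5=10, 9+5=14, 6+5=11 -> [7, 5, 10, 14, 11]
Stage 4 (ABS): |7|=7, |5|=5, |10|=10, |14|=14, |11|=11 -> [7, 5, 10, 14, 11]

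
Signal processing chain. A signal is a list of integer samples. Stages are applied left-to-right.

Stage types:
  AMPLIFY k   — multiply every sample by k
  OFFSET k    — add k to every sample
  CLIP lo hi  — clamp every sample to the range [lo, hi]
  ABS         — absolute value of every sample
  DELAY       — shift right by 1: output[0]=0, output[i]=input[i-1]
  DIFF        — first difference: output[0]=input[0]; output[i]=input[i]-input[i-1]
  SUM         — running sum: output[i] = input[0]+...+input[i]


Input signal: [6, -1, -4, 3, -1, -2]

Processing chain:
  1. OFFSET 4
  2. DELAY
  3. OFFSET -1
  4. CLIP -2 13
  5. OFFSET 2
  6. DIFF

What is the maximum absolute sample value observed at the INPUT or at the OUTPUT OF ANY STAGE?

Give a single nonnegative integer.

Input: [6, -1, -4, 3, -1, -2] (max |s|=6)
Stage 1 (OFFSET 4): 6+4=10, -1+4=3, -4+4=0, 3+4=7, -1+4=3, -2+4=2 -> [10, 3, 0, 7, 3, 2] (max |s|=10)
Stage 2 (DELAY): [0, 10, 3, 0, 7, 3] = [0, 10, 3, 0, 7, 3] -> [0, 10, 3, 0, 7, 3] (max |s|=10)
Stage 3 (OFFSET -1): 0+-1=-1, 10+-1=9, 3+-1=2, 0+-1=-1, 7+-1=6, 3+-1=2 -> [-1, 9, 2, -1, 6, 2] (max |s|=9)
Stage 4 (CLIP -2 13): clip(-1,-2,13)=-1, clip(9,-2,13)=9, clip(2,-2,13)=2, clip(-1,-2,13)=-1, clip(6,-2,13)=6, clip(2,-2,13)=2 -> [-1, 9, 2, -1, 6, 2] (max |s|=9)
Stage 5 (OFFSET 2): -1+2=1, 9+2=11, 2+2=4, -1+2=1, 6+2=8, 2+2=4 -> [1, 11, 4, 1, 8, 4] (max |s|=11)
Stage 6 (DIFF): s[0]=1, 11-1=10, 4-11=-7, 1-4=-3, 8-1=7, 4-8=-4 -> [1, 10, -7, -3, 7, -4] (max |s|=10)
Overall max amplitude: 11

Answer: 11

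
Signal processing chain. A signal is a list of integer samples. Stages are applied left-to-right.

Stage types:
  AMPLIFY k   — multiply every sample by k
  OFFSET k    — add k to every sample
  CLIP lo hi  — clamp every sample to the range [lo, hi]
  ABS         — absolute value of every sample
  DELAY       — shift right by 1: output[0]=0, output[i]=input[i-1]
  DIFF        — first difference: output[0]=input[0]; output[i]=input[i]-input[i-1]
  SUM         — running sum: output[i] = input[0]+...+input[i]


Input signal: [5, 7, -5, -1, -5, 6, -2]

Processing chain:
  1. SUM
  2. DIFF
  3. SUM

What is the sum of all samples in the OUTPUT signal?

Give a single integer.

Input: [5, 7, -5, -1, -5, 6, -2]
Stage 1 (SUM): sum[0..0]=5, sum[0..1]=12, sum[0..2]=7, sum[0..3]=6, sum[0..4]=1, sum[0..5]=7, sum[0..6]=5 -> [5, 12, 7, 6, 1, 7, 5]
Stage 2 (DIFF): s[0]=5, 12-5=7, 7-12=-5, 6-7=-1, 1-6=-5, 7-1=6, 5-7=-2 -> [5, 7, -5, -1, -5, 6, -2]
Stage 3 (SUM): sum[0..0]=5, sum[0..1]=12, sum[0..2]=7, sum[0..3]=6, sum[0..4]=1, sum[0..5]=7, sum[0..6]=5 -> [5, 12, 7, 6, 1, 7, 5]
Output sum: 43

Answer: 43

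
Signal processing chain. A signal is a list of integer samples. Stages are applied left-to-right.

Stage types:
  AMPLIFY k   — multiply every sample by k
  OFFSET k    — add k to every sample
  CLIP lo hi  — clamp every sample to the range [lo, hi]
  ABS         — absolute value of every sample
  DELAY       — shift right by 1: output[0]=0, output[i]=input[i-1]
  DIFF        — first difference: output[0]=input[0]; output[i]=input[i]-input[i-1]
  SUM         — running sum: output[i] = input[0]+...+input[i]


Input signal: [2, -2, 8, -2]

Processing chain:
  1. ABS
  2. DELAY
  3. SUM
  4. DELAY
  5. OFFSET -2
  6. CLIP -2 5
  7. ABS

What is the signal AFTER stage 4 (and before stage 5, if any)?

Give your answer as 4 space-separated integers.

Input: [2, -2, 8, -2]
Stage 1 (ABS): |2|=2, |-2|=2, |8|=8, |-2|=2 -> [2, 2, 8, 2]
Stage 2 (DELAY): [0, 2, 2, 8] = [0, 2, 2, 8] -> [0, 2, 2, 8]
Stage 3 (SUM): sum[0..0]=0, sum[0..1]=2, sum[0..2]=4, sum[0..3]=12 -> [0, 2, 4, 12]
Stage 4 (DELAY): [0, 0, 2, 4] = [0, 0, 2, 4] -> [0, 0, 2, 4]

Answer: 0 0 2 4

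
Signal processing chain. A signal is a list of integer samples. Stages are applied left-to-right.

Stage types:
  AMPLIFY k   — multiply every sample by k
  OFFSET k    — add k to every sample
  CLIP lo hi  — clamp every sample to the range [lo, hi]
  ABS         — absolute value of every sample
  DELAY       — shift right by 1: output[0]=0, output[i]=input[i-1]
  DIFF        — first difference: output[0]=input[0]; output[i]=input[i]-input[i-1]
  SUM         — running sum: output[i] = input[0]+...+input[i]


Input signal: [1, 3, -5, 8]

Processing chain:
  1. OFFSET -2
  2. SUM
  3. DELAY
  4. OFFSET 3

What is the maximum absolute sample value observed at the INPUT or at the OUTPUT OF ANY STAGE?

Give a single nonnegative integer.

Answer: 8

Derivation:
Input: [1, 3, -5, 8] (max |s|=8)
Stage 1 (OFFSET -2): 1+-2=-1, 3+-2=1, -5+-2=-7, 8+-2=6 -> [-1, 1, -7, 6] (max |s|=7)
Stage 2 (SUM): sum[0..0]=-1, sum[0..1]=0, sum[0..2]=-7, sum[0..3]=-1 -> [-1, 0, -7, -1] (max |s|=7)
Stage 3 (DELAY): [0, -1, 0, -7] = [0, -1, 0, -7] -> [0, -1, 0, -7] (max |s|=7)
Stage 4 (OFFSET 3): 0+3=3, -1+3=2, 0+3=3, -7+3=-4 -> [3, 2, 3, -4] (max |s|=4)
Overall max amplitude: 8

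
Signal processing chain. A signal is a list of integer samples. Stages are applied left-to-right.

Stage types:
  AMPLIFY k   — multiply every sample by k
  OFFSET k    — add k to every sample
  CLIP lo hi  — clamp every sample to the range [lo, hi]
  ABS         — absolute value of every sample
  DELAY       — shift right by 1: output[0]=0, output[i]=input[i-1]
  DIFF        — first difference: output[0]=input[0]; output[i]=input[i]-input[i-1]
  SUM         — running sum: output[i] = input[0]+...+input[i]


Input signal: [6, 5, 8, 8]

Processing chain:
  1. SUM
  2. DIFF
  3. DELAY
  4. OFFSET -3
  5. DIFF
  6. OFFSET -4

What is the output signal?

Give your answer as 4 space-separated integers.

Answer: -7 2 -5 -1

Derivation:
Input: [6, 5, 8, 8]
Stage 1 (SUM): sum[0..0]=6, sum[0..1]=11, sum[0..2]=19, sum[0..3]=27 -> [6, 11, 19, 27]
Stage 2 (DIFF): s[0]=6, 11-6=5, 19-11=8, 27-19=8 -> [6, 5, 8, 8]
Stage 3 (DELAY): [0, 6, 5, 8] = [0, 6, 5, 8] -> [0, 6, 5, 8]
Stage 4 (OFFSET -3): 0+-3=-3, 6+-3=3, 5+-3=2, 8+-3=5 -> [-3, 3, 2, 5]
Stage 5 (DIFF): s[0]=-3, 3--3=6, 2-3=-1, 5-2=3 -> [-3, 6, -1, 3]
Stage 6 (OFFSET -4): -3+-4=-7, 6+-4=2, -1+-4=-5, 3+-4=-1 -> [-7, 2, -5, -1]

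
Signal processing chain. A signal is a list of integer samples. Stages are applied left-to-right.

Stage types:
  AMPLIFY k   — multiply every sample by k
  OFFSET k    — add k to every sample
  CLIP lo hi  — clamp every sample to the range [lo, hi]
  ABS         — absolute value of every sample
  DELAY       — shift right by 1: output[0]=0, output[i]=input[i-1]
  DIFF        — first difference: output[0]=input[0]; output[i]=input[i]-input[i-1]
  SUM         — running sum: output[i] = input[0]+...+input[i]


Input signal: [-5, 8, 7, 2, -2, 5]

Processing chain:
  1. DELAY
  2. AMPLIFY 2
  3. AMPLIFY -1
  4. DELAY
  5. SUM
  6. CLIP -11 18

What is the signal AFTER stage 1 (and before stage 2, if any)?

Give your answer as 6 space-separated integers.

Answer: 0 -5 8 7 2 -2

Derivation:
Input: [-5, 8, 7, 2, -2, 5]
Stage 1 (DELAY): [0, -5, 8, 7, 2, -2] = [0, -5, 8, 7, 2, -2] -> [0, -5, 8, 7, 2, -2]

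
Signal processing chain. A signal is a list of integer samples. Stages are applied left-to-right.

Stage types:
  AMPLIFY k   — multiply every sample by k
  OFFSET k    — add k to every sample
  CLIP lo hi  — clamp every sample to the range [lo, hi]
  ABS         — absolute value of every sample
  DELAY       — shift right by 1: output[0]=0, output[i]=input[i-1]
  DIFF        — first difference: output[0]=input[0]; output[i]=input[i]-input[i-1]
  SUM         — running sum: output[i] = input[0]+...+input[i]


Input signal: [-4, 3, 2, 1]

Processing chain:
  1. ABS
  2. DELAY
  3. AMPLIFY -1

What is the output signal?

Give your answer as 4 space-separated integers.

Answer: 0 -4 -3 -2

Derivation:
Input: [-4, 3, 2, 1]
Stage 1 (ABS): |-4|=4, |3|=3, |2|=2, |1|=1 -> [4, 3, 2, 1]
Stage 2 (DELAY): [0, 4, 3, 2] = [0, 4, 3, 2] -> [0, 4, 3, 2]
Stage 3 (AMPLIFY -1): 0*-1=0, 4*-1=-4, 3*-1=-3, 2*-1=-2 -> [0, -4, -3, -2]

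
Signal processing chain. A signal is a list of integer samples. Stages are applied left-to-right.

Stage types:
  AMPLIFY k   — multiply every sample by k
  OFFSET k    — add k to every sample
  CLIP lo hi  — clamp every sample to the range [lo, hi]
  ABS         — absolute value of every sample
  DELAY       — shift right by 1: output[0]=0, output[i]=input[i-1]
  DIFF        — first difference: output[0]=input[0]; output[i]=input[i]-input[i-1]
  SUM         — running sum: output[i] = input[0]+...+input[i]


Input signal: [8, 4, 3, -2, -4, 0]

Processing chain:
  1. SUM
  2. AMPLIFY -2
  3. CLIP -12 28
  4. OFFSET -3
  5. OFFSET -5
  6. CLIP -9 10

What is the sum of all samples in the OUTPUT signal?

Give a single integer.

Input: [8, 4, 3, -2, -4, 0]
Stage 1 (SUM): sum[0..0]=8, sum[0..1]=12, sum[0..2]=15, sum[0..3]=13, sum[0..4]=9, sum[0..5]=9 -> [8, 12, 15, 13, 9, 9]
Stage 2 (AMPLIFY -2): 8*-2=-16, 12*-2=-24, 15*-2=-30, 13*-2=-26, 9*-2=-18, 9*-2=-18 -> [-16, -24, -30, -26, -18, -18]
Stage 3 (CLIP -12 28): clip(-16,-12,28)=-12, clip(-24,-12,28)=-12, clip(-30,-12,28)=-12, clip(-26,-12,28)=-12, clip(-18,-12,28)=-12, clip(-18,-12,28)=-12 -> [-12, -12, -12, -12, -12, -12]
Stage 4 (OFFSET -3): -12+-3=-15, -12+-3=-15, -12+-3=-15, -12+-3=-15, -12+-3=-15, -12+-3=-15 -> [-15, -15, -15, -15, -15, -15]
Stage 5 (OFFSET -5): -15+-5=-20, -15+-5=-20, -15+-5=-20, -15+-5=-20, -15+-5=-20, -15+-5=-20 -> [-20, -20, -20, -20, -20, -20]
Stage 6 (CLIP -9 10): clip(-20,-9,10)=-9, clip(-20,-9,10)=-9, clip(-20,-9,10)=-9, clip(-20,-9,10)=-9, clip(-20,-9,10)=-9, clip(-20,-9,10)=-9 -> [-9, -9, -9, -9, -9, -9]
Output sum: -54

Answer: -54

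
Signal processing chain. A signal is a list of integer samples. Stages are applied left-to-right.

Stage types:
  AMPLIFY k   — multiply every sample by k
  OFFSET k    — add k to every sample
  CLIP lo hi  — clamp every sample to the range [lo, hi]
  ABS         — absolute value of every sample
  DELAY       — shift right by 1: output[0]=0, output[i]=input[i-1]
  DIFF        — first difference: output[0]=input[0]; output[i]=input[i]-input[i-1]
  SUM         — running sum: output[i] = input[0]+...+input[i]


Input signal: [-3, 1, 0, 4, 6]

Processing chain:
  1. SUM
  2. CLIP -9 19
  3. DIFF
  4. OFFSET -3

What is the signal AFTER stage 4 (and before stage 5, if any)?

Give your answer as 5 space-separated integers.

Input: [-3, 1, 0, 4, 6]
Stage 1 (SUM): sum[0..0]=-3, sum[0..1]=-2, sum[0..2]=-2, sum[0..3]=2, sum[0..4]=8 -> [-3, -2, -2, 2, 8]
Stage 2 (CLIP -9 19): clip(-3,-9,19)=-3, clip(-2,-9,19)=-2, clip(-2,-9,19)=-2, clip(2,-9,19)=2, clip(8,-9,19)=8 -> [-3, -2, -2, 2, 8]
Stage 3 (DIFF): s[0]=-3, -2--3=1, -2--2=0, 2--2=4, 8-2=6 -> [-3, 1, 0, 4, 6]
Stage 4 (OFFSET -3): -3+-3=-6, 1+-3=-2, 0+-3=-3, 4+-3=1, 6+-3=3 -> [-6, -2, -3, 1, 3]

Answer: -6 -2 -3 1 3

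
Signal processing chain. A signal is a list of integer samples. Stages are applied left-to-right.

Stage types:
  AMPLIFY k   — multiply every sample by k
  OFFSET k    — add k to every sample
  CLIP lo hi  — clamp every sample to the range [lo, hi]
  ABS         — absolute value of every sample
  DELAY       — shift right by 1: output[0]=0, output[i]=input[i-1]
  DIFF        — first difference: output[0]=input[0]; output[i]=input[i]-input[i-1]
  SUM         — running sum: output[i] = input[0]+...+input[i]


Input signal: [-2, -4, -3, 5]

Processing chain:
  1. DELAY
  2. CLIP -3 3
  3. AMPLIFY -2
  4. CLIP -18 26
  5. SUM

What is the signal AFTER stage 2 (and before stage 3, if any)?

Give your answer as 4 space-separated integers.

Input: [-2, -4, -3, 5]
Stage 1 (DELAY): [0, -2, -4, -3] = [0, -2, -4, -3] -> [0, -2, -4, -3]
Stage 2 (CLIP -3 3): clip(0,-3,3)=0, clip(-2,-3,3)=-2, clip(-4,-3,3)=-3, clip(-3,-3,3)=-3 -> [0, -2, -3, -3]

Answer: 0 -2 -3 -3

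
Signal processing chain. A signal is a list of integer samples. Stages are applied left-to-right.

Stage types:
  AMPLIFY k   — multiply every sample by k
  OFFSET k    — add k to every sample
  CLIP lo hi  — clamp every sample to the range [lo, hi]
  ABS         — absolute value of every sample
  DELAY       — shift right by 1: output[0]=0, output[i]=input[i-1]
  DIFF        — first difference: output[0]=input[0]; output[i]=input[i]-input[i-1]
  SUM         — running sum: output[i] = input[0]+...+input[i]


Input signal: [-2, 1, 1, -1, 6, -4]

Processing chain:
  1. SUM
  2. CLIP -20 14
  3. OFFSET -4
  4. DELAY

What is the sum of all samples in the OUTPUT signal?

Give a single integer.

Input: [-2, 1, 1, -1, 6, -4]
Stage 1 (SUM): sum[0..0]=-2, sum[0..1]=-1, sum[0..2]=0, sum[0..3]=-1, sum[0..4]=5, sum[0..5]=1 -> [-2, -1, 0, -1, 5, 1]
Stage 2 (CLIP -20 14): clip(-2,-20,14)=-2, clip(-1,-20,14)=-1, clip(0,-20,14)=0, clip(-1,-20,14)=-1, clip(5,-20,14)=5, clip(1,-20,14)=1 -> [-2, -1, 0, -1, 5, 1]
Stage 3 (OFFSET -4): -2+-4=-6, -1+-4=-5, 0+-4=-4, -1+-4=-5, 5+-4=1, 1+-4=-3 -> [-6, -5, -4, -5, 1, -3]
Stage 4 (DELAY): [0, -6, -5, -4, -5, 1] = [0, -6, -5, -4, -5, 1] -> [0, -6, -5, -4, -5, 1]
Output sum: -19

Answer: -19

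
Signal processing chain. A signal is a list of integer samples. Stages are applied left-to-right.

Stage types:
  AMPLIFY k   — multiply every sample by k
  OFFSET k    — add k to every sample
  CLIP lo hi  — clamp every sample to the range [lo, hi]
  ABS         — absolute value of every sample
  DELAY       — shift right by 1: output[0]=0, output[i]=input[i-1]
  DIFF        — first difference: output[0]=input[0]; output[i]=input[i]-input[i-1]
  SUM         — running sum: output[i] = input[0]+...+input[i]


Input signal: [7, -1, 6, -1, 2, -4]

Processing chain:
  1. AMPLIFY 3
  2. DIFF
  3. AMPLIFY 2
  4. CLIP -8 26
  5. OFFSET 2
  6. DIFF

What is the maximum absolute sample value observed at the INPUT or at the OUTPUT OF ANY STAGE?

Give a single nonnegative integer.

Input: [7, -1, 6, -1, 2, -4] (max |s|=7)
Stage 1 (AMPLIFY 3): 7*3=21, -1*3=-3, 6*3=18, -1*3=-3, 2*3=6, -4*3=-12 -> [21, -3, 18, -3, 6, -12] (max |s|=21)
Stage 2 (DIFF): s[0]=21, -3-21=-24, 18--3=21, -3-18=-21, 6--3=9, -12-6=-18 -> [21, -24, 21, -21, 9, -18] (max |s|=24)
Stage 3 (AMPLIFY 2): 21*2=42, -24*2=-48, 21*2=42, -21*2=-42, 9*2=18, -18*2=-36 -> [42, -48, 42, -42, 18, -36] (max |s|=48)
Stage 4 (CLIP -8 26): clip(42,-8,26)=26, clip(-48,-8,26)=-8, clip(42,-8,26)=26, clip(-42,-8,26)=-8, clip(18,-8,26)=18, clip(-36,-8,26)=-8 -> [26, -8, 26, -8, 18, -8] (max |s|=26)
Stage 5 (OFFSET 2): 26+2=28, -8+2=-6, 26+2=28, -8+2=-6, 18+2=20, -8+2=-6 -> [28, -6, 28, -6, 20, -6] (max |s|=28)
Stage 6 (DIFF): s[0]=28, -6-28=-34, 28--6=34, -6-28=-34, 20--6=26, -6-20=-26 -> [28, -34, 34, -34, 26, -26] (max |s|=34)
Overall max amplitude: 48

Answer: 48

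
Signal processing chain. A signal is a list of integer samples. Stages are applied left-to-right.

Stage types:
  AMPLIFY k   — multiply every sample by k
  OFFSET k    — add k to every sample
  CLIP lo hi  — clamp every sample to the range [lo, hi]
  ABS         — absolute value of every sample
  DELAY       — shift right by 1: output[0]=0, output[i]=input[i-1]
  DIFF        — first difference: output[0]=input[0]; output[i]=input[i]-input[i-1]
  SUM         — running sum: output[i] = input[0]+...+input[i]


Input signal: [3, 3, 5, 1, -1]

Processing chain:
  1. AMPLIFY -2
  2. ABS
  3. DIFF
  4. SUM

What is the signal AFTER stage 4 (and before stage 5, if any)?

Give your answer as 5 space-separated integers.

Input: [3, 3, 5, 1, -1]
Stage 1 (AMPLIFY -2): 3*-2=-6, 3*-2=-6, 5*-2=-10, 1*-2=-2, -1*-2=2 -> [-6, -6, -10, -2, 2]
Stage 2 (ABS): |-6|=6, |-6|=6, |-10|=10, |-2|=2, |2|=2 -> [6, 6, 10, 2, 2]
Stage 3 (DIFF): s[0]=6, 6-6=0, 10-6=4, 2-10=-8, 2-2=0 -> [6, 0, 4, -8, 0]
Stage 4 (SUM): sum[0..0]=6, sum[0..1]=6, sum[0..2]=10, sum[0..3]=2, sum[0..4]=2 -> [6, 6, 10, 2, 2]

Answer: 6 6 10 2 2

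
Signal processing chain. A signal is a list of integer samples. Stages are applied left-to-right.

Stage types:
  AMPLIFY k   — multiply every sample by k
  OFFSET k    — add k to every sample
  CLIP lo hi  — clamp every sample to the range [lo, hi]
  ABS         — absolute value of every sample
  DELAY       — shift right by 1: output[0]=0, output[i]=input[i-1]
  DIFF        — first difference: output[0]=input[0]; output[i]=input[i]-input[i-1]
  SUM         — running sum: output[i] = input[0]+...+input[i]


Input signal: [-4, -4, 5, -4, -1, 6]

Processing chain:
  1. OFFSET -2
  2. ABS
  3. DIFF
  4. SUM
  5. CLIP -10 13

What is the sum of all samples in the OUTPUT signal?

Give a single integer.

Input: [-4, -4, 5, -4, -1, 6]
Stage 1 (OFFSET -2): -4+-2=-6, -4+-2=-6, 5+-2=3, -4+-2=-6, -1+-2=-3, 6+-2=4 -> [-6, -6, 3, -6, -3, 4]
Stage 2 (ABS): |-6|=6, |-6|=6, |3|=3, |-6|=6, |-3|=3, |4|=4 -> [6, 6, 3, 6, 3, 4]
Stage 3 (DIFF): s[0]=6, 6-6=0, 3-6=-3, 6-3=3, 3-6=-3, 4-3=1 -> [6, 0, -3, 3, -3, 1]
Stage 4 (SUM): sum[0..0]=6, sum[0..1]=6, sum[0..2]=3, sum[0..3]=6, sum[0..4]=3, sum[0..5]=4 -> [6, 6, 3, 6, 3, 4]
Stage 5 (CLIP -10 13): clip(6,-10,13)=6, clip(6,-10,13)=6, clip(3,-10,13)=3, clip(6,-10,13)=6, clip(3,-10,13)=3, clip(4,-10,13)=4 -> [6, 6, 3, 6, 3, 4]
Output sum: 28

Answer: 28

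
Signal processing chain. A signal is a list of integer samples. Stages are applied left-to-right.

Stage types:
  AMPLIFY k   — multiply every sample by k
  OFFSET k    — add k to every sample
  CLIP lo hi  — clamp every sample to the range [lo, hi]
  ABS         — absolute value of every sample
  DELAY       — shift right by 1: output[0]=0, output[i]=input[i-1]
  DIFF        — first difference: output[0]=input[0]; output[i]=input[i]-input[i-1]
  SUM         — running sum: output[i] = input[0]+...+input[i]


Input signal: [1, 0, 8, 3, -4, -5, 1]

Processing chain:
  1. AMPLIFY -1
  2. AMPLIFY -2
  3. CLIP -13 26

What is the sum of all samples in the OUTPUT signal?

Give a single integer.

Answer: 8

Derivation:
Input: [1, 0, 8, 3, -4, -5, 1]
Stage 1 (AMPLIFY -1): 1*-1=-1, 0*-1=0, 8*-1=-8, 3*-1=-3, -4*-1=4, -5*-1=5, 1*-1=-1 -> [-1, 0, -8, -3, 4, 5, -1]
Stage 2 (AMPLIFY -2): -1*-2=2, 0*-2=0, -8*-2=16, -3*-2=6, 4*-2=-8, 5*-2=-10, -1*-2=2 -> [2, 0, 16, 6, -8, -10, 2]
Stage 3 (CLIP -13 26): clip(2,-13,26)=2, clip(0,-13,26)=0, clip(16,-13,26)=16, clip(6,-13,26)=6, clip(-8,-13,26)=-8, clip(-10,-13,26)=-10, clip(2,-13,26)=2 -> [2, 0, 16, 6, -8, -10, 2]
Output sum: 8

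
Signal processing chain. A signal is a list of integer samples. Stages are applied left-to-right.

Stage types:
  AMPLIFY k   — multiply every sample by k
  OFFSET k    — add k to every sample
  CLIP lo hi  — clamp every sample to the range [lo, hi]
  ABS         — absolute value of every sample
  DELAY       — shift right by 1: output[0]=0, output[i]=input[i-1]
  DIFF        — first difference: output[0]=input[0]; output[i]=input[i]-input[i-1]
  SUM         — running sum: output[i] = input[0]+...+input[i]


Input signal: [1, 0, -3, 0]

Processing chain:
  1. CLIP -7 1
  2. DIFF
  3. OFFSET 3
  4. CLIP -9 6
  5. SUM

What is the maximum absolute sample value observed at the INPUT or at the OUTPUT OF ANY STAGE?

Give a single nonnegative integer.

Input: [1, 0, -3, 0] (max |s|=3)
Stage 1 (CLIP -7 1): clip(1,-7,1)=1, clip(0,-7,1)=0, clip(-3,-7,1)=-3, clip(0,-7,1)=0 -> [1, 0, -3, 0] (max |s|=3)
Stage 2 (DIFF): s[0]=1, 0-1=-1, -3-0=-3, 0--3=3 -> [1, -1, -3, 3] (max |s|=3)
Stage 3 (OFFSET 3): 1+3=4, -1+3=2, -3+3=0, 3+3=6 -> [4, 2, 0, 6] (max |s|=6)
Stage 4 (CLIP -9 6): clip(4,-9,6)=4, clip(2,-9,6)=2, clip(0,-9,6)=0, clip(6,-9,6)=6 -> [4, 2, 0, 6] (max |s|=6)
Stage 5 (SUM): sum[0..0]=4, sum[0..1]=6, sum[0..2]=6, sum[0..3]=12 -> [4, 6, 6, 12] (max |s|=12)
Overall max amplitude: 12

Answer: 12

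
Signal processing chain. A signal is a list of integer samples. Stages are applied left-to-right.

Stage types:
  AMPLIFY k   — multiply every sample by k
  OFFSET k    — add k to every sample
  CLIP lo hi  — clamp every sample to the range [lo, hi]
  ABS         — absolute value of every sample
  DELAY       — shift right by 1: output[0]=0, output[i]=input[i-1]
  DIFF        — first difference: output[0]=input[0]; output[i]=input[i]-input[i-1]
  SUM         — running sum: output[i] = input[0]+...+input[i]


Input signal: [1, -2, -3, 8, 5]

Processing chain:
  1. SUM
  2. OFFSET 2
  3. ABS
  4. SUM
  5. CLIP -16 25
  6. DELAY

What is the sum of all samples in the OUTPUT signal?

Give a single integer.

Answer: 25

Derivation:
Input: [1, -2, -3, 8, 5]
Stage 1 (SUM): sum[0..0]=1, sum[0..1]=-1, sum[0..2]=-4, sum[0..3]=4, sum[0..4]=9 -> [1, -1, -4, 4, 9]
Stage 2 (OFFSET 2): 1+2=3, -1+2=1, -4+2=-2, 4+2=6, 9+2=11 -> [3, 1, -2, 6, 11]
Stage 3 (ABS): |3|=3, |1|=1, |-2|=2, |6|=6, |11|=11 -> [3, 1, 2, 6, 11]
Stage 4 (SUM): sum[0..0]=3, sum[0..1]=4, sum[0..2]=6, sum[0..3]=12, sum[0..4]=23 -> [3, 4, 6, 12, 23]
Stage 5 (CLIP -16 25): clip(3,-16,25)=3, clip(4,-16,25)=4, clip(6,-16,25)=6, clip(12,-16,25)=12, clip(23,-16,25)=23 -> [3, 4, 6, 12, 23]
Stage 6 (DELAY): [0, 3, 4, 6, 12] = [0, 3, 4, 6, 12] -> [0, 3, 4, 6, 12]
Output sum: 25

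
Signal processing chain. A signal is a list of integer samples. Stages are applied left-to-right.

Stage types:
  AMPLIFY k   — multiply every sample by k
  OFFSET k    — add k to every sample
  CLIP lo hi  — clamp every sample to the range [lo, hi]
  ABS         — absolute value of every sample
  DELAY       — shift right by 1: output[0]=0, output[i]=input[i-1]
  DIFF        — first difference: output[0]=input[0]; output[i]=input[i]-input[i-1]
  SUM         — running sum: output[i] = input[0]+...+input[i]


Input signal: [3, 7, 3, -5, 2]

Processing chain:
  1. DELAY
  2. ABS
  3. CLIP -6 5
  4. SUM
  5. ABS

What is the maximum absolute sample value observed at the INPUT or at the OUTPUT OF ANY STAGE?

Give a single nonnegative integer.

Answer: 16

Derivation:
Input: [3, 7, 3, -5, 2] (max |s|=7)
Stage 1 (DELAY): [0, 3, 7, 3, -5] = [0, 3, 7, 3, -5] -> [0, 3, 7, 3, -5] (max |s|=7)
Stage 2 (ABS): |0|=0, |3|=3, |7|=7, |3|=3, |-5|=5 -> [0, 3, 7, 3, 5] (max |s|=7)
Stage 3 (CLIP -6 5): clip(0,-6,5)=0, clip(3,-6,5)=3, clip(7,-6,5)=5, clip(3,-6,5)=3, clip(5,-6,5)=5 -> [0, 3, 5, 3, 5] (max |s|=5)
Stage 4 (SUM): sum[0..0]=0, sum[0..1]=3, sum[0..2]=8, sum[0..3]=11, sum[0..4]=16 -> [0, 3, 8, 11, 16] (max |s|=16)
Stage 5 (ABS): |0|=0, |3|=3, |8|=8, |11|=11, |16|=16 -> [0, 3, 8, 11, 16] (max |s|=16)
Overall max amplitude: 16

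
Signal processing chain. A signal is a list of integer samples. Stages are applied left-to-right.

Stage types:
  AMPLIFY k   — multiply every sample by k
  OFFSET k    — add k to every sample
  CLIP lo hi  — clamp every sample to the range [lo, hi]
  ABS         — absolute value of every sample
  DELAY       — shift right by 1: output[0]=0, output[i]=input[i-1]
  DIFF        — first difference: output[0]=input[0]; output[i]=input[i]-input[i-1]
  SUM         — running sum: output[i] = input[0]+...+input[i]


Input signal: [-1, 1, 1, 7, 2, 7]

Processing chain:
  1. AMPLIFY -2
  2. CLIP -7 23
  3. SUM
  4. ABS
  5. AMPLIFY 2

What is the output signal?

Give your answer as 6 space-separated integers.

Input: [-1, 1, 1, 7, 2, 7]
Stage 1 (AMPLIFY -2): -1*-2=2, 1*-2=-2, 1*-2=-2, 7*-2=-14, 2*-2=-4, 7*-2=-14 -> [2, -2, -2, -14, -4, -14]
Stage 2 (CLIP -7 23): clip(2,-7,23)=2, clip(-2,-7,23)=-2, clip(-2,-7,23)=-2, clip(-14,-7,23)=-7, clip(-4,-7,23)=-4, clip(-14,-7,23)=-7 -> [2, -2, -2, -7, -4, -7]
Stage 3 (SUM): sum[0..0]=2, sum[0..1]=0, sum[0..2]=-2, sum[0..3]=-9, sum[0..4]=-13, sum[0..5]=-20 -> [2, 0, -2, -9, -13, -20]
Stage 4 (ABS): |2|=2, |0|=0, |-2|=2, |-9|=9, |-13|=13, |-20|=20 -> [2, 0, 2, 9, 13, 20]
Stage 5 (AMPLIFY 2): 2*2=4, 0*2=0, 2*2=4, 9*2=18, 13*2=26, 20*2=40 -> [4, 0, 4, 18, 26, 40]

Answer: 4 0 4 18 26 40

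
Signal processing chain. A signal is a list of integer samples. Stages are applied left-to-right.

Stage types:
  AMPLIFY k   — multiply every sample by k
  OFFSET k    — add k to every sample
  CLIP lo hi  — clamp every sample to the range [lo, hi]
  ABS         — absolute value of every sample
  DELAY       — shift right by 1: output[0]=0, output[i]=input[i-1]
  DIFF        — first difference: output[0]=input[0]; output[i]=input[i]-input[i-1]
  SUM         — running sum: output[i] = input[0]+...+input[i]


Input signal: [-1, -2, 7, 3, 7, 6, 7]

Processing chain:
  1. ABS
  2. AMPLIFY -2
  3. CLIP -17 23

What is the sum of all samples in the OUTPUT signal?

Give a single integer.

Answer: -66

Derivation:
Input: [-1, -2, 7, 3, 7, 6, 7]
Stage 1 (ABS): |-1|=1, |-2|=2, |7|=7, |3|=3, |7|=7, |6|=6, |7|=7 -> [1, 2, 7, 3, 7, 6, 7]
Stage 2 (AMPLIFY -2): 1*-2=-2, 2*-2=-4, 7*-2=-14, 3*-2=-6, 7*-2=-14, 6*-2=-12, 7*-2=-14 -> [-2, -4, -14, -6, -14, -12, -14]
Stage 3 (CLIP -17 23): clip(-2,-17,23)=-2, clip(-4,-17,23)=-4, clip(-14,-17,23)=-14, clip(-6,-17,23)=-6, clip(-14,-17,23)=-14, clip(-12,-17,23)=-12, clip(-14,-17,23)=-14 -> [-2, -4, -14, -6, -14, -12, -14]
Output sum: -66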